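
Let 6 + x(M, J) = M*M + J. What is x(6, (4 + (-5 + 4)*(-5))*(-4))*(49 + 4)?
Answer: -318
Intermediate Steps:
x(M, J) = -6 + J + M² (x(M, J) = -6 + (M*M + J) = -6 + (M² + J) = -6 + (J + M²) = -6 + J + M²)
x(6, (4 + (-5 + 4)*(-5))*(-4))*(49 + 4) = (-6 + (4 + (-5 + 4)*(-5))*(-4) + 6²)*(49 + 4) = (-6 + (4 - 1*(-5))*(-4) + 36)*53 = (-6 + (4 + 5)*(-4) + 36)*53 = (-6 + 9*(-4) + 36)*53 = (-6 - 36 + 36)*53 = -6*53 = -318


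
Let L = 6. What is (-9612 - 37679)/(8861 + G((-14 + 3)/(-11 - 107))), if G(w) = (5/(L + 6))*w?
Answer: -66964056/12547231 ≈ -5.3370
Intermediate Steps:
G(w) = 5*w/12 (G(w) = (5/(6 + 6))*w = (5/12)*w = (5*(1/12))*w = 5*w/12)
(-9612 - 37679)/(8861 + G((-14 + 3)/(-11 - 107))) = (-9612 - 37679)/(8861 + 5*((-14 + 3)/(-11 - 107))/12) = -47291/(8861 + 5*(-11/(-118))/12) = -47291/(8861 + 5*(-11*(-1/118))/12) = -47291/(8861 + (5/12)*(11/118)) = -47291/(8861 + 55/1416) = -47291/12547231/1416 = -47291*1416/12547231 = -66964056/12547231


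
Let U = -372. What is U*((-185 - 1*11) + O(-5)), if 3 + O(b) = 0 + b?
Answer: 75888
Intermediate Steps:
O(b) = -3 + b (O(b) = -3 + (0 + b) = -3 + b)
U*((-185 - 1*11) + O(-5)) = -372*((-185 - 1*11) + (-3 - 5)) = -372*((-185 - 11) - 8) = -372*(-196 - 8) = -372*(-204) = 75888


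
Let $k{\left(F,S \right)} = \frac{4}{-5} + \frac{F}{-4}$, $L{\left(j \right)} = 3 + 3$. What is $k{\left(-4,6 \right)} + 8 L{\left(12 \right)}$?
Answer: $\frac{241}{5} \approx 48.2$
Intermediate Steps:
$L{\left(j \right)} = 6$
$k{\left(F,S \right)} = - \frac{4}{5} - \frac{F}{4}$ ($k{\left(F,S \right)} = 4 \left(- \frac{1}{5}\right) + F \left(- \frac{1}{4}\right) = - \frac{4}{5} - \frac{F}{4}$)
$k{\left(-4,6 \right)} + 8 L{\left(12 \right)} = \left(- \frac{4}{5} - -1\right) + 8 \cdot 6 = \left(- \frac{4}{5} + 1\right) + 48 = \frac{1}{5} + 48 = \frac{241}{5}$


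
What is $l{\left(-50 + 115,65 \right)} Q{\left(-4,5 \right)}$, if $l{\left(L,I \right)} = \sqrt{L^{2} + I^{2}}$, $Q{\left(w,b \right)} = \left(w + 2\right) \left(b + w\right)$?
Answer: $- 130 \sqrt{2} \approx -183.85$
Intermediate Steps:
$Q{\left(w,b \right)} = \left(2 + w\right) \left(b + w\right)$
$l{\left(L,I \right)} = \sqrt{I^{2} + L^{2}}$
$l{\left(-50 + 115,65 \right)} Q{\left(-4,5 \right)} = \sqrt{65^{2} + \left(-50 + 115\right)^{2}} \left(\left(-4\right)^{2} + 2 \cdot 5 + 2 \left(-4\right) + 5 \left(-4\right)\right) = \sqrt{4225 + 65^{2}} \left(16 + 10 - 8 - 20\right) = \sqrt{4225 + 4225} \left(-2\right) = \sqrt{8450} \left(-2\right) = 65 \sqrt{2} \left(-2\right) = - 130 \sqrt{2}$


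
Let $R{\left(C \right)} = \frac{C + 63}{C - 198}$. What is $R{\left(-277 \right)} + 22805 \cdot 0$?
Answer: $\frac{214}{475} \approx 0.45053$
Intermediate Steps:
$R{\left(C \right)} = \frac{63 + C}{-198 + C}$
$R{\left(-277 \right)} + 22805 \cdot 0 = \frac{63 - 277}{-198 - 277} + 22805 \cdot 0 = \frac{1}{-475} \left(-214\right) + 0 = \left(- \frac{1}{475}\right) \left(-214\right) + 0 = \frac{214}{475} + 0 = \frac{214}{475}$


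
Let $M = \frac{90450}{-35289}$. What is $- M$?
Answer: $\frac{3350}{1307} \approx 2.5631$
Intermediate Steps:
$M = - \frac{3350}{1307}$ ($M = 90450 \left(- \frac{1}{35289}\right) = - \frac{3350}{1307} \approx -2.5631$)
$- M = \left(-1\right) \left(- \frac{3350}{1307}\right) = \frac{3350}{1307}$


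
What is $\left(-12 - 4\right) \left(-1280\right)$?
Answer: $20480$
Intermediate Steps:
$\left(-12 - 4\right) \left(-1280\right) = \left(-16\right) \left(-1280\right) = 20480$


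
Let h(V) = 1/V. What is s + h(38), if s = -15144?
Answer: -575471/38 ≈ -15144.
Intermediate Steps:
s + h(38) = -15144 + 1/38 = -575471/38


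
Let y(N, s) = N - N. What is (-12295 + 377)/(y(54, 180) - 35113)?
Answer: 11918/35113 ≈ 0.33942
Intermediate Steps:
y(N, s) = 0
(-12295 + 377)/(y(54, 180) - 35113) = (-12295 + 377)/(0 - 35113) = -11918/(-35113) = -11918*(-1/35113) = 11918/35113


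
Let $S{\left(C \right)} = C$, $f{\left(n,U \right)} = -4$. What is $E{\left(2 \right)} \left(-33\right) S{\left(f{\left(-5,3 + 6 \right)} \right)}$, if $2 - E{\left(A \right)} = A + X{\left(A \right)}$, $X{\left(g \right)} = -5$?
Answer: $660$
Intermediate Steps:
$E{\left(A \right)} = 7 - A$ ($E{\left(A \right)} = 2 - \left(A - 5\right) = 2 - \left(-5 + A\right) = 7 - A$)
$E{\left(2 \right)} \left(-33\right) S{\left(f{\left(-5,3 + 6 \right)} \right)} = \left(7 - 2\right) \left(-33\right) \left(-4\right) = 5 \left(-33\right) \left(-4\right) = \left(-165\right) \left(-4\right) = 660$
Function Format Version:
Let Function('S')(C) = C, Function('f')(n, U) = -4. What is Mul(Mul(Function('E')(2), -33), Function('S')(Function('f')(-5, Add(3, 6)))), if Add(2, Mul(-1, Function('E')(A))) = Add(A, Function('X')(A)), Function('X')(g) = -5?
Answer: 660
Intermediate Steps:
Function('E')(A) = Add(7, Mul(-1, A)) (Function('E')(A) = Add(2, Mul(-1, Add(A, -5))) = Add(2, Mul(-1, Add(-5, A))) = Add(2, Add(5, Mul(-1, A))) = Add(7, Mul(-1, A)))
Mul(Mul(Function('E')(2), -33), Function('S')(Function('f')(-5, Add(3, 6)))) = Mul(Mul(Add(7, Mul(-1, 2)), -33), -4) = Mul(Mul(Add(7, -2), -33), -4) = Mul(Mul(5, -33), -4) = Mul(-165, -4) = 660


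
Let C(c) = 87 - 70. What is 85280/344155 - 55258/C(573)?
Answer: -3803173446/1170127 ≈ -3250.2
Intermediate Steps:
C(c) = 17
85280/344155 - 55258/C(573) = 85280/344155 - 55258/17 = 85280*(1/344155) - 55258*1/17 = 17056/68831 - 55258/17 = -3803173446/1170127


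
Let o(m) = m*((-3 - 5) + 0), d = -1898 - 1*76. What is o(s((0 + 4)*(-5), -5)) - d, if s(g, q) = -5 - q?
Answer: 1974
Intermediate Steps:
d = -1974 (d = -1898 - 76 = -1974)
o(m) = -8*m (o(m) = m*(-8 + 0) = m*(-8) = -8*m)
o(s((0 + 4)*(-5), -5)) - d = -8*(-5 - 1*(-5)) - 1*(-1974) = -8*(-5 + 5) + 1974 = -8*0 + 1974 = 0 + 1974 = 1974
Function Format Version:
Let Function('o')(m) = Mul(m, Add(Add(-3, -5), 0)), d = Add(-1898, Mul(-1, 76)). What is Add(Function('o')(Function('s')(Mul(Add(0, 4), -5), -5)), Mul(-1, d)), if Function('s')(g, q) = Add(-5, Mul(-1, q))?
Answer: 1974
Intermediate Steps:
d = -1974 (d = Add(-1898, -76) = -1974)
Function('o')(m) = Mul(-8, m) (Function('o')(m) = Mul(m, Add(-8, 0)) = Mul(m, -8) = Mul(-8, m))
Add(Function('o')(Function('s')(Mul(Add(0, 4), -5), -5)), Mul(-1, d)) = Add(Mul(-8, Add(-5, Mul(-1, -5))), Mul(-1, -1974)) = Add(Mul(-8, Add(-5, 5)), 1974) = Add(Mul(-8, 0), 1974) = Add(0, 1974) = 1974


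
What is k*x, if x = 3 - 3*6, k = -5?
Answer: 75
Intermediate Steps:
x = -15 (x = 3 - 18 = -15)
k*x = -5*(-15) = 75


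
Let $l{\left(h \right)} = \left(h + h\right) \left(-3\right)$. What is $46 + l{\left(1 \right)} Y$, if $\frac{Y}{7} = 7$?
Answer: $-248$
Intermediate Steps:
$Y = 49$ ($Y = 7 \cdot 7 = 49$)
$l{\left(h \right)} = - 6 h$ ($l{\left(h \right)} = 2 h \left(-3\right) = - 6 h$)
$46 + l{\left(1 \right)} Y = 46 + \left(-6\right) 1 \cdot 49 = 46 - 294 = -248$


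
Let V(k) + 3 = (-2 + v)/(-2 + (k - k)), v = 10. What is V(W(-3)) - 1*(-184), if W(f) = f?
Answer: 177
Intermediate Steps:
V(k) = -7 (V(k) = -3 + (-2 + 10)/(-2 + (k - k)) = -3 + 8/(-2 + 0) = -3 + 8/(-2) = -3 + 8*(-½) = -3 - 4 = -7)
V(W(-3)) - 1*(-184) = -7 - 1*(-184) = -7 + 184 = 177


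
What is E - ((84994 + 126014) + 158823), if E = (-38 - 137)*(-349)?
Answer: -308756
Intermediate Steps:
E = 61075 (E = -175*(-349) = 61075)
E - ((84994 + 126014) + 158823) = 61075 - ((84994 + 126014) + 158823) = 61075 - (211008 + 158823) = 61075 - 1*369831 = 61075 - 369831 = -308756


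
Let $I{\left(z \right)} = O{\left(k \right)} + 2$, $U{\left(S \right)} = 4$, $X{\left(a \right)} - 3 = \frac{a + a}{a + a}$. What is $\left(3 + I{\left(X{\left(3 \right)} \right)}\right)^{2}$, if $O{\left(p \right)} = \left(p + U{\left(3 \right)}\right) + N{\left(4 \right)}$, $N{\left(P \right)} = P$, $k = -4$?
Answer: $81$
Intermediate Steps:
$X{\left(a \right)} = 4$ ($X{\left(a \right)} = 3 + \frac{a + a}{a + a} = 3 + \frac{2 a}{2 a} = 3 + 2 a \frac{1}{2 a} = 3 + 1 = 4$)
$O{\left(p \right)} = 8 + p$ ($O{\left(p \right)} = \left(p + 4\right) + 4 = \left(4 + p\right) + 4 = 8 + p$)
$I{\left(z \right)} = 6$ ($I{\left(z \right)} = \left(8 - 4\right) + 2 = 4 + 2 = 6$)
$\left(3 + I{\left(X{\left(3 \right)} \right)}\right)^{2} = \left(3 + 6\right)^{2} = 9^{2} = 81$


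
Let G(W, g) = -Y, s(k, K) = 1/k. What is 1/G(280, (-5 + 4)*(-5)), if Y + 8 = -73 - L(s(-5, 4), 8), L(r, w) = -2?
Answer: 1/79 ≈ 0.012658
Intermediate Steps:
Y = -79 (Y = -8 + (-73 - 1*(-2)) = -8 + (-73 + 2) = -8 - 71 = -79)
G(W, g) = 79 (G(W, g) = -1*(-79) = 79)
1/G(280, (-5 + 4)*(-5)) = 1/79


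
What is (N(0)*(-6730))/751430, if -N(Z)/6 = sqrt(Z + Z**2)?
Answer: 0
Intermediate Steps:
N(Z) = -6*sqrt(Z + Z**2)
(N(0)*(-6730))/751430 = (-6*sqrt(0*(1 + 0))*(-6730))/751430 = (-6*sqrt(0*1)*(-6730))*(1/751430) = (-6*sqrt(0)*(-6730))*(1/751430) = (-6*0*(-6730))*(1/751430) = (0*(-6730))*(1/751430) = 0*(1/751430) = 0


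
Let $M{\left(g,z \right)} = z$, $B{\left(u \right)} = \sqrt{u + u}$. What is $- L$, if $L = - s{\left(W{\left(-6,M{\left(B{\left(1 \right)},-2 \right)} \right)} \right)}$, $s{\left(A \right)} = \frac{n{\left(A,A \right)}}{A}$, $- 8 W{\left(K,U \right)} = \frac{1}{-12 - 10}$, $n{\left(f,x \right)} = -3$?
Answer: $-528$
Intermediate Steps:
$B{\left(u \right)} = \sqrt{2} \sqrt{u}$ ($B{\left(u \right)} = \sqrt{2 u} = \sqrt{2} \sqrt{u}$)
$W{\left(K,U \right)} = \frac{1}{176}$ ($W{\left(K,U \right)} = - \frac{1}{8 \left(-12 - 10\right)} = - \frac{1}{8 \left(-22\right)} = \left(- \frac{1}{8}\right) \left(- \frac{1}{22}\right) = \frac{1}{176}$)
$s{\left(A \right)} = - \frac{3}{A}$
$L = 528$ ($L = - \left(-3\right) \frac{1}{\frac{1}{176}} = - \left(-3\right) 176 = \left(-1\right) \left(-528\right) = 528$)
$- L = \left(-1\right) 528 = -528$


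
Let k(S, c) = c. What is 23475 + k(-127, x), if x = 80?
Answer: 23555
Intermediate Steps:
23475 + k(-127, x) = 23475 + 80 = 23555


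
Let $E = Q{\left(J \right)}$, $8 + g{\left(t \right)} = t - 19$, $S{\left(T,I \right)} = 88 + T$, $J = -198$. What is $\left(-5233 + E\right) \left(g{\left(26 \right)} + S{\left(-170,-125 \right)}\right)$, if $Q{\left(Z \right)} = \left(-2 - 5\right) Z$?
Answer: $319301$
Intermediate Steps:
$g{\left(t \right)} = -27 + t$ ($g{\left(t \right)} = -8 + \left(t - 19\right) = -8 + \left(-19 + t\right) = -27 + t$)
$Q{\left(Z \right)} = - 7 Z$
$E = 1386$ ($E = \left(-7\right) \left(-198\right) = 1386$)
$\left(-5233 + E\right) \left(g{\left(26 \right)} + S{\left(-170,-125 \right)}\right) = \left(-5233 + 1386\right) \left(\left(-27 + 26\right) + \left(88 - 170\right)\right) = - 3847 \left(-1 - 82\right) = \left(-3847\right) \left(-83\right) = 319301$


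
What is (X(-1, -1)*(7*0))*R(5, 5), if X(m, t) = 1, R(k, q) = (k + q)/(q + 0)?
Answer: 0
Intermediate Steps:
R(k, q) = (k + q)/q
(X(-1, -1)*(7*0))*R(5, 5) = (1*(7*0))*((5 + 5)/5) = (1*0)*((⅕)*10) = 0*2 = 0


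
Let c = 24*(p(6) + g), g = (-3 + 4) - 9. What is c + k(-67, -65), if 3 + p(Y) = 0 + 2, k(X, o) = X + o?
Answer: -348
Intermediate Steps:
p(Y) = -1 (p(Y) = -3 + (0 + 2) = -3 + 2 = -1)
g = -8 (g = 1 - 9 = -8)
c = -216 (c = 24*(-1 - 8) = 24*(-9) = -216)
c + k(-67, -65) = -216 + (-67 - 65) = -216 - 132 = -348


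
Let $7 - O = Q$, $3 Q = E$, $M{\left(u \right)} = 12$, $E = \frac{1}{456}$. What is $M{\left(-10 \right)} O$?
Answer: $\frac{9575}{114} \approx 83.991$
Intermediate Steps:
$E = \frac{1}{456} \approx 0.002193$
$Q = \frac{1}{1368}$ ($Q = \frac{1}{3} \cdot \frac{1}{456} = \frac{1}{1368} \approx 0.00073099$)
$O = \frac{9575}{1368}$ ($O = 7 - \frac{1}{1368} = \frac{9575}{1368} \approx 6.9993$)
$M{\left(-10 \right)} O = 12 \cdot \frac{9575}{1368} = \frac{9575}{114}$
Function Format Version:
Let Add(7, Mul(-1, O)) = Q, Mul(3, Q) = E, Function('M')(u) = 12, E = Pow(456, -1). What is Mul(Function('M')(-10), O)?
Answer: Rational(9575, 114) ≈ 83.991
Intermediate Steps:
E = Rational(1, 456) ≈ 0.0021930
Q = Rational(1, 1368) (Q = Mul(Rational(1, 3), Rational(1, 456)) = Rational(1, 1368) ≈ 0.00073099)
O = Rational(9575, 1368) (O = Add(7, Mul(-1, Rational(1, 1368))) = Add(7, Rational(-1, 1368)) = Rational(9575, 1368) ≈ 6.9993)
Mul(Function('M')(-10), O) = Mul(12, Rational(9575, 1368)) = Rational(9575, 114)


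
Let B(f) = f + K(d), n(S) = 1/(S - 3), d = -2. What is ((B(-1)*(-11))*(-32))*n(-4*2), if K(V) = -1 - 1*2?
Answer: 128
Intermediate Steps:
K(V) = -3 (K(V) = -1 - 2 = -3)
n(S) = 1/(-3 + S)
B(f) = -3 + f (B(f) = f - 3 = -3 + f)
((B(-1)*(-11))*(-32))*n(-4*2) = (((-3 - 1)*(-11))*(-32))/(-3 - 4*2) = (-4*(-11)*(-32))/(-3 - 8) = (44*(-32))/(-11) = -1408*(-1/11) = 128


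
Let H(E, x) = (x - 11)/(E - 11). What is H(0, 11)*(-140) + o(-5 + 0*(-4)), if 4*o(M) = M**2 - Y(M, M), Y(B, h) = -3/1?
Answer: 7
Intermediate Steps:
H(E, x) = (-11 + x)/(-11 + E)
Y(B, h) = -3 (Y(B, h) = -3*1 = -3)
o(M) = 3/4 + M**2/4 (o(M) = (M**2 - 1*(-3))/4 = (M**2 + 3)/4 = (3 + M**2)/4 = 3/4 + M**2/4)
H(0, 11)*(-140) + o(-5 + 0*(-4)) = ((-11 + 11)/(-11 + 0))*(-140) + (3/4 + (-5 + 0*(-4))**2/4) = (0/(-11))*(-140) + (3/4 + (-5 + 0)**2/4) = -1/11*0*(-140) + (3/4 + (1/4)*(-5)**2) = 0*(-140) + (3/4 + (1/4)*25) = 0 + (3/4 + 25/4) = 0 + 7 = 7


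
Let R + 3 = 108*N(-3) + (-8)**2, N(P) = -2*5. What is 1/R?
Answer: -1/1019 ≈ -0.00098135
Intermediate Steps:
N(P) = -10
R = -1019 (R = -3 + (108*(-10) + (-8)**2) = -3 + (-1080 + 64) = -3 - 1016 = -1019)
1/R = 1/(-1019) = -1/1019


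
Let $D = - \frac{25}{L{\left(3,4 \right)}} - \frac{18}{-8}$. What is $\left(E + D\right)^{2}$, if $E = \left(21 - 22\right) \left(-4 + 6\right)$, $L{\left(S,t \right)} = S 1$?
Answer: $\frac{9409}{144} \approx 65.34$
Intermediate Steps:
$L{\left(S,t \right)} = S$
$D = - \frac{73}{12}$ ($D = - \frac{25}{3} - \frac{18}{-8} = \left(-25\right) \frac{1}{3} - - \frac{9}{4} = - \frac{25}{3} + \frac{9}{4} = - \frac{73}{12} \approx -6.0833$)
$E = -2$ ($E = \left(-1\right) 2 = -2$)
$\left(E + D\right)^{2} = \left(-2 - \frac{73}{12}\right)^{2} = \left(- \frac{97}{12}\right)^{2} = \frac{9409}{144}$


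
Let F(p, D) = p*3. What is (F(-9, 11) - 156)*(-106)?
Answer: 19398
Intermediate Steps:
F(p, D) = 3*p
(F(-9, 11) - 156)*(-106) = (3*(-9) - 156)*(-106) = (-27 - 156)*(-106) = -183*(-106) = 19398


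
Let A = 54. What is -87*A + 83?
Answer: -4615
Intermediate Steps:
-87*A + 83 = -87*54 + 83 = -4698 + 83 = -4615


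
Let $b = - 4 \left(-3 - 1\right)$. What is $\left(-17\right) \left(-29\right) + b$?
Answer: $509$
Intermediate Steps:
$b = 16$ ($b = \left(-4\right) \left(-4\right) = 16$)
$\left(-17\right) \left(-29\right) + b = \left(-17\right) \left(-29\right) + 16 = 493 + 16 = 509$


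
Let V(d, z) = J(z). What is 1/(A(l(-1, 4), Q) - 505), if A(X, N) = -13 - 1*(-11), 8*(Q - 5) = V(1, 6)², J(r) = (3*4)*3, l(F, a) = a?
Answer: -1/507 ≈ -0.0019724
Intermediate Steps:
J(r) = 36 (J(r) = 12*3 = 36)
V(d, z) = 36
Q = 167 (Q = 5 + (⅛)*36² = 5 + (⅛)*1296 = 5 + 162 = 167)
A(X, N) = -2 (A(X, N) = -13 + 11 = -2)
1/(A(l(-1, 4), Q) - 505) = 1/(-2 - 505) = 1/(-507) = -1/507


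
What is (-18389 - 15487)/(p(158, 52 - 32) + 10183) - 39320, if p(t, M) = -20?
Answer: -399643036/10163 ≈ -39323.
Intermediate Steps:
(-18389 - 15487)/(p(158, 52 - 32) + 10183) - 39320 = (-18389 - 15487)/(-20 + 10183) - 39320 = -33876/10163 - 39320 = -399643036/10163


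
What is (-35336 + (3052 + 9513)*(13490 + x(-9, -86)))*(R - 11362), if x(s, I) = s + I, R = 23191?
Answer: 1990499412531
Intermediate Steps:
x(s, I) = I + s
(-35336 + (3052 + 9513)*(13490 + x(-9, -86)))*(R - 11362) = (-35336 + (3052 + 9513)*(13490 + (-86 - 9)))*(23191 - 11362) = (-35336 + 12565*(13490 - 95))*11829 = (-35336 + 12565*13395)*11829 = (-35336 + 168308175)*11829 = 168272839*11829 = 1990499412531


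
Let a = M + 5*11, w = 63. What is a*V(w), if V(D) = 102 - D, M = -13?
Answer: 1638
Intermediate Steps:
a = 42 (a = -13 + 5*11 = -13 + 55 = 42)
a*V(w) = 42*(102 - 1*63) = 42*(102 - 63) = 42*39 = 1638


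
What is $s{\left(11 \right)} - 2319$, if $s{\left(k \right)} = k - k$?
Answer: $-2319$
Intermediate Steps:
$s{\left(k \right)} = 0$
$s{\left(11 \right)} - 2319 = 0 - 2319 = -2319$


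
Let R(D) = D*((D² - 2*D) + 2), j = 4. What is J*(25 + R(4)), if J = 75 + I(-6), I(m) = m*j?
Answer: 3315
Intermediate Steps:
R(D) = D*(2 + D² - 2*D)
I(m) = 4*m (I(m) = m*4 = 4*m)
J = 51 (J = 75 + 4*(-6) = 75 - 24 = 51)
J*(25 + R(4)) = 51*(25 + 4*(2 + 4² - 2*4)) = 51*(25 + 4*(2 + 16 - 8)) = 51*(25 + 4*10) = 51*(25 + 40) = 51*65 = 3315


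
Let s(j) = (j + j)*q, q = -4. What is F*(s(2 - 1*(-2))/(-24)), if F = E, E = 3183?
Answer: 4244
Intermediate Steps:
F = 3183
s(j) = -8*j (s(j) = (j + j)*(-4) = (2*j)*(-4) = -8*j)
F*(s(2 - 1*(-2))/(-24)) = 3183*(-8*(2 - 1*(-2))/(-24)) = 3183*(-8*(2 + 2)*(-1/24)) = 3183*(-8*4*(-1/24)) = 3183*(-32*(-1/24)) = 3183*(4/3) = 4244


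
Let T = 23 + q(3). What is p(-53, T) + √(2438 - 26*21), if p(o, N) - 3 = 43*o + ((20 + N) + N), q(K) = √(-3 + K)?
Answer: -2210 + 2*√473 ≈ -2166.5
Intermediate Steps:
T = 23 (T = 23 + √(-3 + 3) = 23 + √0 = 23 + 0 = 23)
p(o, N) = 23 + 2*N + 43*o (p(o, N) = 3 + (43*o + ((20 + N) + N)) = 3 + (43*o + (20 + 2*N)) = 3 + (20 + 2*N + 43*o) = 23 + 2*N + 43*o)
p(-53, T) + √(2438 - 26*21) = (23 + 2*23 + 43*(-53)) + √(2438 - 26*21) = (23 + 46 - 2279) + √(2438 - 546) = -2210 + √1892 = -2210 + 2*√473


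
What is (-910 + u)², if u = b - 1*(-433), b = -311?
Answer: 620944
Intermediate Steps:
u = 122 (u = -311 - 1*(-433) = -311 + 433 = 122)
(-910 + u)² = (-910 + 122)² = (-788)² = 620944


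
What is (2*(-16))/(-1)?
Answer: 32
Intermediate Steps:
(2*(-16))/(-1) = -32*(-1) = 32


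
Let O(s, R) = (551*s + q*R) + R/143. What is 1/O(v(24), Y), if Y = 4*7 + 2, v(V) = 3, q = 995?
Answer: 143/4504959 ≈ 3.1743e-5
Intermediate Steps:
Y = 30 (Y = 28 + 2 = 30)
O(s, R) = 551*s + 142286*R/143 (O(s, R) = (551*s + 995*R) + R/143 = 551*s + 142286*R/143)
1/O(v(24), Y) = 1/(551*3 + (142286/143)*30) = 1/(1653 + 4268580/143) = 1/(4504959/143) = 143/4504959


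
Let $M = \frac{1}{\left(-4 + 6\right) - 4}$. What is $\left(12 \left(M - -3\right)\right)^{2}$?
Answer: $900$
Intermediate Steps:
$M = - \frac{1}{2}$ ($M = \frac{1}{2 - 4} = \frac{1}{-2} = - \frac{1}{2} \approx -0.5$)
$\left(12 \left(M - -3\right)\right)^{2} = \left(12 \left(- \frac{1}{2} - -3\right)\right)^{2} = \left(12 \left(- \frac{1}{2} + 3\right)\right)^{2} = \left(12 \cdot \frac{5}{2}\right)^{2} = 30^{2} = 900$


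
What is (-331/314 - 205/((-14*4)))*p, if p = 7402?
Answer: 84815817/4396 ≈ 19294.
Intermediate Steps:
(-331/314 - 205/((-14*4)))*p = (-331/314 - 205/((-14*4)))*7402 = (-331*1/314 - 205/(-56))*7402 = (-331/314 - 205*(-1/56))*7402 = (-331/314 + 205/56)*7402 = (22917/8792)*7402 = 84815817/4396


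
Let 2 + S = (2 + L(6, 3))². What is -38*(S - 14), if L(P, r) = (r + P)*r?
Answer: -31350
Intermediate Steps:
L(P, r) = r*(P + r) (L(P, r) = (P + r)*r = r*(P + r))
S = 839 (S = -2 + (2 + 3*(6 + 3))² = -2 + (2 + 3*9)² = -2 + (2 + 27)² = -2 + 29² = -2 + 841 = 839)
-38*(S - 14) = -38*(839 - 14) = -38*825 = -31350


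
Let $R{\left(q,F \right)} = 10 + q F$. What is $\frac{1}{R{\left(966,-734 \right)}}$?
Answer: $- \frac{1}{709034} \approx -1.4104 \cdot 10^{-6}$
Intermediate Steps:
$R{\left(q,F \right)} = 10 + F q$
$\frac{1}{R{\left(966,-734 \right)}} = \frac{1}{10 - 709044} = \frac{1}{-709034} = - \frac{1}{709034}$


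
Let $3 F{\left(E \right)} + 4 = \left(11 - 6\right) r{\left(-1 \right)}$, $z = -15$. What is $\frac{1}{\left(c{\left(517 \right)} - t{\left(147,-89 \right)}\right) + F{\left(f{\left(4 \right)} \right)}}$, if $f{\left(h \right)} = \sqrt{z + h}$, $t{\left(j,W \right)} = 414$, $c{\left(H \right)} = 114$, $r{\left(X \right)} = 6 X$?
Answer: $- \frac{3}{934} \approx -0.003212$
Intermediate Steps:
$f{\left(h \right)} = \sqrt{-15 + h}$
$F{\left(E \right)} = - \frac{34}{3}$ ($F{\left(E \right)} = - \frac{4}{3} + \frac{\left(11 - 6\right) 6 \left(-1\right)}{3} = - \frac{4}{3} + \frac{5 \left(-6\right)}{3} = - \frac{4}{3} + \frac{1}{3} \left(-30\right) = - \frac{4}{3} - 10 = - \frac{34}{3}$)
$\frac{1}{\left(c{\left(517 \right)} - t{\left(147,-89 \right)}\right) + F{\left(f{\left(4 \right)} \right)}} = \frac{1}{\left(114 - 414\right) - \frac{34}{3}} = \frac{1}{-300 - \frac{34}{3}} = \frac{1}{- \frac{934}{3}} = - \frac{3}{934}$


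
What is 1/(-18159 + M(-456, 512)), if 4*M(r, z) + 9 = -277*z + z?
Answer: -4/213957 ≈ -1.8695e-5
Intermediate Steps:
M(r, z) = -9/4 - 69*z (M(r, z) = -9/4 + (-277*z + z)/4 = -9/4 + (-276*z)/4 = -9/4 - 69*z)
1/(-18159 + M(-456, 512)) = 1/(-18159 + (-9/4 - 69*512)) = 1/(-18159 + (-9/4 - 35328)) = 1/(-18159 - 141321/4) = 1/(-213957/4) = -4/213957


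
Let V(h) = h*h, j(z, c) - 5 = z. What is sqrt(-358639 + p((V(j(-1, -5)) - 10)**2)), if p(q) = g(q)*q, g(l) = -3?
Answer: I*sqrt(358747) ≈ 598.96*I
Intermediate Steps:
j(z, c) = 5 + z
V(h) = h**2
p(q) = -3*q
sqrt(-358639 + p((V(j(-1, -5)) - 10)**2)) = sqrt(-358639 - 3*((5 - 1)**2 - 10)**2) = sqrt(-358639 - 3*(4**2 - 10)**2) = sqrt(-358639 - 3*(16 - 10)**2) = sqrt(-358639 - 3*6**2) = sqrt(-358639 - 3*36) = sqrt(-358639 - 108) = sqrt(-358747) = I*sqrt(358747)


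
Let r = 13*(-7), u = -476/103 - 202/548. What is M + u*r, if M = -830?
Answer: -10609003/28222 ≈ -375.91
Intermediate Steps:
u = -140827/28222 (u = -476*1/103 - 202*1/548 = -476/103 - 101/274 = -140827/28222 ≈ -4.9900)
r = -91
M + u*r = -830 - 140827/28222*(-91) = -830 + 12815257/28222 = -10609003/28222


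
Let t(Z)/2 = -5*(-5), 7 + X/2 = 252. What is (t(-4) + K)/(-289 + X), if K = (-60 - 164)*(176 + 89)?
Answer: -19770/67 ≈ -295.07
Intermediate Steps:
X = 490 (X = -14 + 2*252 = -14 + 504 = 490)
t(Z) = 50 (t(Z) = 2*(-5*(-5)) = 2*25 = 50)
K = -59360 (K = -224*265 = -59360)
(t(-4) + K)/(-289 + X) = (50 - 59360)/(-289 + 490) = -59310/201 = -59310*1/201 = -19770/67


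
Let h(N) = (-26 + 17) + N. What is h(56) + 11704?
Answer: 11751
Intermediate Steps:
h(N) = -9 + N
h(56) + 11704 = (-9 + 56) + 11704 = 47 + 11704 = 11751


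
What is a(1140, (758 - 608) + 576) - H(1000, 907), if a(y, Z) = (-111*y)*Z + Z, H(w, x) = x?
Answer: -91868221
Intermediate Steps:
a(y, Z) = Z - 111*Z*y (a(y, Z) = -111*Z*y + Z = Z - 111*Z*y)
a(1140, (758 - 608) + 576) - H(1000, 907) = ((758 - 608) + 576)*(1 - 111*1140) - 1*907 = (150 + 576)*(1 - 126540) - 907 = 726*(-126539) - 907 = -91867314 - 907 = -91868221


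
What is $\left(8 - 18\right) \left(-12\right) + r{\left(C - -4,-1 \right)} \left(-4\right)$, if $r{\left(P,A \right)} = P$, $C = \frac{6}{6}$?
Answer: $100$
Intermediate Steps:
$C = 1$ ($C = 6 \cdot \frac{1}{6} = 1$)
$\left(8 - 18\right) \left(-12\right) + r{\left(C - -4,-1 \right)} \left(-4\right) = \left(8 - 18\right) \left(-12\right) + \left(1 - -4\right) \left(-4\right) = \left(-10\right) \left(-12\right) + \left(1 + 4\right) \left(-4\right) = 120 + 5 \left(-4\right) = 120 - 20 = 100$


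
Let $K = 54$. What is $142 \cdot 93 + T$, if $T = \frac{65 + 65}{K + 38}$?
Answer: $\frac{607541}{46} \approx 13207.0$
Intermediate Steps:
$T = \frac{65}{46}$ ($T = \frac{65 + 65}{54 + 38} = \frac{130}{92} = 130 \cdot \frac{1}{92} = \frac{65}{46} \approx 1.413$)
$142 \cdot 93 + T = 142 \cdot 93 + \frac{65}{46} = 13206 + \frac{65}{46} = \frac{607541}{46}$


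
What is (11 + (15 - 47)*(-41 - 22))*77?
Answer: 156079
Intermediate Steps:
(11 + (15 - 47)*(-41 - 22))*77 = (11 - 32*(-63))*77 = (11 + 2016)*77 = 2027*77 = 156079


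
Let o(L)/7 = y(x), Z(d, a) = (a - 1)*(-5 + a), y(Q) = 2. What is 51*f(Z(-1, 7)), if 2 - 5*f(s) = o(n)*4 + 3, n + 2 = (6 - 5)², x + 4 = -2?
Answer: -2907/5 ≈ -581.40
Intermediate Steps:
x = -6 (x = -4 - 2 = -6)
Z(d, a) = (-1 + a)*(-5 + a)
n = -1 (n = -2 + (6 - 5)² = -2 + 1² = -2 + 1 = -1)
o(L) = 14 (o(L) = 7*2 = 14)
f(s) = -57/5 (f(s) = ⅖ - (14*4 + 3)/5 = ⅖ - (56 + 3)/5 = ⅖ - ⅕*59 = ⅖ - 59/5 = -57/5)
51*f(Z(-1, 7)) = 51*(-57/5) = -2907/5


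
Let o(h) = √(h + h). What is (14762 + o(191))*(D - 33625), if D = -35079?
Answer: -1014208448 - 68704*√382 ≈ -1.0156e+9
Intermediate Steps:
o(h) = √2*√h (o(h) = √(2*h) = √2*√h)
(14762 + o(191))*(D - 33625) = (14762 + √2*√191)*(-35079 - 33625) = (14762 + √382)*(-68704) = -1014208448 - 68704*√382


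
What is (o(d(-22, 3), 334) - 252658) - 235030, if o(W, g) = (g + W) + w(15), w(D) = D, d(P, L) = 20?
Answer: -487319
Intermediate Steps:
o(W, g) = 15 + W + g (o(W, g) = (g + W) + 15 = (W + g) + 15 = 15 + W + g)
(o(d(-22, 3), 334) - 252658) - 235030 = ((15 + 20 + 334) - 252658) - 235030 = (369 - 252658) - 235030 = -252289 - 235030 = -487319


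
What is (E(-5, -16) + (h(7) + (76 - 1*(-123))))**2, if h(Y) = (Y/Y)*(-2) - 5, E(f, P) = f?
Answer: 34969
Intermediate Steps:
h(Y) = -7 (h(Y) = 1*(-2) - 5 = -2 - 5 = -7)
(E(-5, -16) + (h(7) + (76 - 1*(-123))))**2 = (-5 + (-7 + (76 - 1*(-123))))**2 = (-5 + (-7 + (76 + 123)))**2 = (-5 + (-7 + 199))**2 = (-5 + 192)**2 = 187**2 = 34969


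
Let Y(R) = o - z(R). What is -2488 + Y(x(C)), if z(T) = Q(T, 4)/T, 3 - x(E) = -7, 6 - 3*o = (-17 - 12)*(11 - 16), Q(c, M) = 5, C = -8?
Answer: -15209/6 ≈ -2534.8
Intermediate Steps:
o = -139/3 (o = 2 - (-17 - 12)*(11 - 16)/3 = 2 - (-29)*(-5)/3 = 2 - 1/3*145 = 2 - 145/3 = -139/3 ≈ -46.333)
x(E) = 10 (x(E) = 3 - 1*(-7) = 3 + 7 = 10)
z(T) = 5/T
Y(R) = -139/3 - 5/R
-2488 + Y(x(C)) = -2488 + (-139/3 - 5/10) = -2488 + (-139/3 - 5*1/10) = -2488 + (-139/3 - 1/2) = -2488 - 281/6 = -15209/6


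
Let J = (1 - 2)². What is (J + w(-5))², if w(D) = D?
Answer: 16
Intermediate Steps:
J = 1 (J = (-1)² = 1)
(J + w(-5))² = (1 - 5)² = (-4)² = 16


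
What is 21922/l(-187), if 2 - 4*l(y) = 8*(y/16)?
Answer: 175376/191 ≈ 918.20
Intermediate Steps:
l(y) = ½ - y/8 (l(y) = ½ - 2*y/16 = ½ - y/8)
21922/l(-187) = 21922/(½ - ⅛*(-187)) = 21922/(½ + 187/8) = 21922/(191/8) = 21922*(8/191) = 175376/191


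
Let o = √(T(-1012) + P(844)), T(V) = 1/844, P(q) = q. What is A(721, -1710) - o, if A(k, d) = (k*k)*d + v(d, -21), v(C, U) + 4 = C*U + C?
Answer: -888893914 - √150303107/422 ≈ -8.8889e+8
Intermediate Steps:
v(C, U) = -4 + C + C*U (v(C, U) = -4 + (C*U + C) = -4 + (C + C*U) = -4 + C + C*U)
T(V) = 1/844
o = √150303107/422 (o = √(1/844 + 844) = √(712337/844) = √150303107/422 ≈ 29.052)
A(k, d) = -4 - 20*d + d*k² (A(k, d) = (k*k)*d + (-4 + d + d*(-21)) = k²*d + (-4 + d - 21*d) = d*k² + (-4 - 20*d) = -4 - 20*d + d*k²)
A(721, -1710) - o = (-4 - 20*(-1710) - 1710*721²) - √150303107/422 = (-4 + 34200 - 1710*519841) - √150303107/422 = (-4 + 34200 - 888928110) - √150303107/422 = -888893914 - √150303107/422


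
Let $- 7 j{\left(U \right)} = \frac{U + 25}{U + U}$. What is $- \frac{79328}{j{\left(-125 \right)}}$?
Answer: $1388240$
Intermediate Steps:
$j{\left(U \right)} = - \frac{25 + U}{14 U}$ ($j{\left(U \right)} = - \frac{\left(U + 25\right) \frac{1}{U + U}}{7} = - \frac{\left(25 + U\right) \frac{1}{2 U}}{7} = - \frac{\frac{1}{2} \frac{1}{U} \left(25 + U\right)}{7} = - \frac{25 + U}{14 U}$)
$- \frac{79328}{j{\left(-125 \right)}} = - \frac{79328}{\frac{1}{14} \frac{1}{-125} \left(-25 - -125\right)} = - \frac{79328}{\frac{1}{14} \left(- \frac{1}{125}\right) \left(-25 + 125\right)} = - \frac{79328}{\frac{1}{14} \left(- \frac{1}{125}\right) 100} = - \frac{79328}{- \frac{2}{35}} = \left(-79328\right) \left(- \frac{35}{2}\right) = 1388240$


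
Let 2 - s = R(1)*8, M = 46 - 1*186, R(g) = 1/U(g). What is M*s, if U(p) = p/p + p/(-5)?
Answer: 1120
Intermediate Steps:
U(p) = 1 - p/5 (U(p) = 1 + p*(-1/5) = 1 - p/5)
R(g) = 1/(1 - g/5)
M = -140 (M = 46 - 186 = -140)
s = -8 (s = 2 - (-5/(-5 + 1))*8 = 2 - (-5/(-4))*8 = 2 - (-5*(-1/4))*8 = 2 - 5*8/4 = 2 - 1*10 = 2 - 10 = -8)
M*s = -140*(-8) = 1120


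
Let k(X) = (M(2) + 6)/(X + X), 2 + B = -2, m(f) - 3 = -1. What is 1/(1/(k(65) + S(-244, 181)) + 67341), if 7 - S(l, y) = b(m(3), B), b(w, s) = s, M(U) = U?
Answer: 719/48418244 ≈ 1.4850e-5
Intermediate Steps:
m(f) = 2 (m(f) = 3 - 1 = 2)
B = -4 (B = -2 - 2 = -4)
S(l, y) = 11 (S(l, y) = 7 - 1*(-4) = 7 + 4 = 11)
k(X) = 4/X (k(X) = (2 + 6)/(X + X) = 8/(2*X) = (1/(2*X))*8 = 4/X)
1/(1/(k(65) + S(-244, 181)) + 67341) = 1/(1/(4/65 + 11) + 67341) = 1/(1/(719/65) + 67341) = 1/(65/719 + 67341) = 1/(48418244/719) = 719/48418244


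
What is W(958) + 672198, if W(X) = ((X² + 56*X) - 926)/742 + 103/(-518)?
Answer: 18490426415/27454 ≈ 6.7351e+5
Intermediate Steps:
W(X) = -39721/27454 + X²/742 + 4*X/53 (W(X) = (-926 + X² + 56*X)*(1/742) + 103*(-1/518) = (-463/371 + X²/742 + 4*X/53) - 103/518 = -39721/27454 + X²/742 + 4*X/53)
W(958) + 672198 = (-39721/27454 + (1/742)*958² + (4/53)*958) + 672198 = (-39721/27454 + (1/742)*917764 + 3832/53) + 672198 = (-39721/27454 + 458882/371 + 3832/53) + 672198 = 35902523/27454 + 672198 = 18490426415/27454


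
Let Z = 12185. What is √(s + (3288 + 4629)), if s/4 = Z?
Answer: √56657 ≈ 238.03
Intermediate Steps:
s = 48740 (s = 4*12185 = 48740)
√(s + (3288 + 4629)) = √(48740 + (3288 + 4629)) = √(48740 + 7917) = √56657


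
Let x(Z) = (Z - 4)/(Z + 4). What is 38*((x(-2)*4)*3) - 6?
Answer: -1374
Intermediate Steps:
x(Z) = (-4 + Z)/(4 + Z)
38*((x(-2)*4)*3) - 6 = 38*((((-4 - 2)/(4 - 2))*4)*3) - 6 = 38*(((-6/2)*4)*3) - 6 = 38*((((1/2)*(-6))*4)*3) - 6 = 38*(-3*4*3) - 6 = 38*(-12*3) - 6 = 38*(-36) - 6 = -1368 - 6 = -1374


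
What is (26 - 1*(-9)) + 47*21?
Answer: 1022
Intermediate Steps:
(26 - 1*(-9)) + 47*21 = (26 + 9) + 987 = 35 + 987 = 1022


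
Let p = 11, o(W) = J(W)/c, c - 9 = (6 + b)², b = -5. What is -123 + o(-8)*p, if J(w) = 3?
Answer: -1197/10 ≈ -119.70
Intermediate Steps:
c = 10 (c = 9 + (6 - 5)² = 9 + 1² = 9 + 1 = 10)
o(W) = 3/10
-123 + o(-8)*p = -123 + (3/10)*11 = -123 + 33/10 = -1197/10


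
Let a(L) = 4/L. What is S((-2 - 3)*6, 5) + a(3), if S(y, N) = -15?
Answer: -41/3 ≈ -13.667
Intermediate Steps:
S((-2 - 3)*6, 5) + a(3) = -15 + 4/3 = -41/3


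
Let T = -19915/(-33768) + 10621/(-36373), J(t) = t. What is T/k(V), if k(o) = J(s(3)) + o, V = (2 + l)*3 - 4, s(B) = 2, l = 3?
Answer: 52245481/2281023576 ≈ 0.022904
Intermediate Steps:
T = 52245481/175463352 (T = -19915*(-1/33768) + 10621*(-1/36373) = 2845/4824 - 10621/36373 = 52245481/175463352 ≈ 0.29776)
V = 11 (V = (2 + 3)*3 - 4 = 5*3 - 4 = 15 - 4 = 11)
k(o) = 2 + o
T/k(V) = 52245481/(175463352*(2 + 11)) = (52245481/175463352)/13 = (52245481/175463352)*(1/13) = 52245481/2281023576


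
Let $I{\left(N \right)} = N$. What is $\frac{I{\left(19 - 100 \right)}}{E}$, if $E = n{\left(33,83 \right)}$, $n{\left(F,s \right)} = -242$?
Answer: $\frac{81}{242} \approx 0.33471$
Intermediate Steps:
$E = -242$
$\frac{I{\left(19 - 100 \right)}}{E} = \frac{19 - 100}{-242} = \left(-81\right) \left(- \frac{1}{242}\right) = \frac{81}{242}$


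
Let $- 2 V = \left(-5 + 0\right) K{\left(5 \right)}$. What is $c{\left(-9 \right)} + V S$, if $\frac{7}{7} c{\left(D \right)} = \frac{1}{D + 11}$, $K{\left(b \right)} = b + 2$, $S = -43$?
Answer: $-752$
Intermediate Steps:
$K{\left(b \right)} = 2 + b$
$c{\left(D \right)} = \frac{1}{11 + D}$ ($c{\left(D \right)} = \frac{1}{D + 11} = \frac{1}{11 + D}$)
$V = \frac{35}{2}$ ($V = - \frac{\left(-5 + 0\right) \left(2 + 5\right)}{2} = - \frac{\left(-5\right) 7}{2} = \left(- \frac{1}{2}\right) \left(-35\right) = \frac{35}{2} \approx 17.5$)
$c{\left(-9 \right)} + V S = \frac{1}{11 - 9} + \frac{35}{2} \left(-43\right) = \frac{1}{2} - \frac{1505}{2} = -752$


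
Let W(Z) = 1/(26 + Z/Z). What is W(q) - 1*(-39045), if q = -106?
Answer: 1054216/27 ≈ 39045.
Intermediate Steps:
W(Z) = 1/27 (W(Z) = 1/(26 + 1) = 1/27)
W(q) - 1*(-39045) = 1/27 - 1*(-39045) = 1/27 + 39045 = 1054216/27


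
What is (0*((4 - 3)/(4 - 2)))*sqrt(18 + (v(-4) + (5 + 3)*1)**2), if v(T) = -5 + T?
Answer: 0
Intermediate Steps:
(0*((4 - 3)/(4 - 2)))*sqrt(18 + (v(-4) + (5 + 3)*1)**2) = (0*((4 - 3)/(4 - 2)))*sqrt(18 + ((-5 - 4) + (5 + 3)*1)**2) = (0*(1/2))*sqrt(18 + (-9 + 8*1)**2) = (0*(1*(1/2)))*sqrt(18 + (-9 + 8)**2) = (0*(1/2))*sqrt(18 + (-1)**2) = 0*sqrt(18 + 1) = 0*sqrt(19) = 0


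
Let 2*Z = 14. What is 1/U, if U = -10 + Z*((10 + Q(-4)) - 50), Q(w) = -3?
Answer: -1/311 ≈ -0.0032154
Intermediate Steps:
Z = 7 (Z = (1/2)*14 = 7)
U = -311 (U = -10 + 7*((10 - 3) - 50) = -10 + 7*(7 - 50) = -10 + 7*(-43) = -10 - 301 = -311)
1/U = 1/(-311) = -1/311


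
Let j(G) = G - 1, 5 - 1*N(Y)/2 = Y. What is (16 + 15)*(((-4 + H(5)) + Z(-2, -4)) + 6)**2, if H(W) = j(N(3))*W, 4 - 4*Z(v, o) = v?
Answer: 42439/4 ≈ 10610.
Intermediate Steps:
Z(v, o) = 1 - v/4
N(Y) = 10 - 2*Y
j(G) = -1 + G
H(W) = 3*W (H(W) = (-1 + (10 - 2*3))*W = (-1 + (10 - 6))*W = (-1 + 4)*W = 3*W)
(16 + 15)*(((-4 + H(5)) + Z(-2, -4)) + 6)**2 = (16 + 15)*(((-4 + 3*5) + (1 - 1/4*(-2))) + 6)**2 = 31*(((-4 + 15) + (1 + 1/2)) + 6)**2 = 31*((11 + 3/2) + 6)**2 = 31*(25/2 + 6)**2 = 31*(37/2)**2 = 31*(1369/4) = 42439/4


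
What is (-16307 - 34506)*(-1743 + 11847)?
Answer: -513414552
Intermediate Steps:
(-16307 - 34506)*(-1743 + 11847) = -50813*10104 = -513414552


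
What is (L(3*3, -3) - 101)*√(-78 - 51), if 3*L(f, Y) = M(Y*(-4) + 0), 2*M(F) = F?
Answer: -99*I*√129 ≈ -1124.4*I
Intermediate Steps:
M(F) = F/2
L(f, Y) = -2*Y/3 (L(f, Y) = ((Y*(-4) + 0)/2)/3 = ((-4*Y + 0)/2)/3 = ((-4*Y)/2)/3 = (-2*Y)/3 = -2*Y/3)
(L(3*3, -3) - 101)*√(-78 - 51) = (-⅔*(-3) - 101)*√(-78 - 51) = (2 - 101)*√(-129) = -99*I*√129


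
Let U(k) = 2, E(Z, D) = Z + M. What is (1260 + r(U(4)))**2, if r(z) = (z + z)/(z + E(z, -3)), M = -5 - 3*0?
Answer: 1577536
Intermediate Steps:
M = -5 (M = -5 + 0 = -5)
E(Z, D) = -5 + Z (E(Z, D) = Z - 5 = -5 + Z)
r(z) = 2*z/(-5 + 2*z) (r(z) = (z + z)/(z + (-5 + z)) = (2*z)/(-5 + 2*z) = 2*z/(-5 + 2*z))
(1260 + r(U(4)))**2 = (1260 + 2*2/(-5 + 2*2))**2 = (1260 + 2*2/(-5 + 4))**2 = (1260 + 2*2/(-1))**2 = (1260 + 2*2*(-1))**2 = (1260 - 4)**2 = 1256**2 = 1577536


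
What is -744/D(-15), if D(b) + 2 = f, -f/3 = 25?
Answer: 744/77 ≈ 9.6623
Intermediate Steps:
f = -75 (f = -3*25 = -75)
D(b) = -77 (D(b) = -2 - 75 = -77)
-744/D(-15) = -744/(-77) = -744*(-1/77) = 744/77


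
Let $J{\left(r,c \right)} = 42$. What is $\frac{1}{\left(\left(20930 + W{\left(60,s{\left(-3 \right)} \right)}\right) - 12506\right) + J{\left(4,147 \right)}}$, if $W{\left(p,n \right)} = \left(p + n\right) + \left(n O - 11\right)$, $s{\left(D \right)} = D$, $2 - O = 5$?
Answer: $\frac{1}{8521} \approx 0.00011736$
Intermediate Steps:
$O = -3$ ($O = 2 - 5 = -3$)
$W{\left(p,n \right)} = -11 + p - 2 n$ ($W{\left(p,n \right)} = \left(p + n\right) + \left(n \left(-3\right) - 11\right) = \left(n + p\right) - \left(11 + 3 n\right) = -11 + p - 2 n$)
$\frac{1}{\left(\left(20930 + W{\left(60,s{\left(-3 \right)} \right)}\right) - 12506\right) + J{\left(4,147 \right)}} = \frac{1}{\left(\left(20930 - -55\right) - 12506\right) + 42} = \frac{1}{\left(\left(20930 + \left(-11 + 60 + 6\right)\right) - 12506\right) + 42} = \frac{1}{\left(\left(20930 + 55\right) - 12506\right) + 42} = \frac{1}{\left(20985 - 12506\right) + 42} = \frac{1}{8479 + 42} = \frac{1}{8521}$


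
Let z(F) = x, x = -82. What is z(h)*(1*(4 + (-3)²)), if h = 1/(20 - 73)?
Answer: -1066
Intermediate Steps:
h = -1/53 (h = 1/(-53) = -1/53 ≈ -0.018868)
z(F) = -82
z(h)*(1*(4 + (-3)²)) = -82*(4 + (-3)²) = -82*(4 + 9) = -82*13 = -1066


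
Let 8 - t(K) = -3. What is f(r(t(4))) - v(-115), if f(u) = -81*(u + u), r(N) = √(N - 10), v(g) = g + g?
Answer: 68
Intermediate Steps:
v(g) = 2*g
t(K) = 11 (t(K) = 8 - 1*(-3) = 8 + 3 = 11)
r(N) = √(-10 + N)
f(u) = -162*u
f(r(t(4))) - v(-115) = -162*√(-10 + 11) - 2*(-115) = -162*√1 - 1*(-230) = -162*1 + 230 = -162 + 230 = 68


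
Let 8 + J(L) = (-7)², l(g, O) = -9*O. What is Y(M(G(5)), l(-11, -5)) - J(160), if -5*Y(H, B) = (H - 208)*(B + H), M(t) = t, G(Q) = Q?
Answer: 1989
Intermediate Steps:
Y(H, B) = -(-208 + H)*(B + H)/5 (Y(H, B) = -(H - 208)*(B + H)/5 = -(-208 + H)*(B + H)/5)
J(L) = 41 (J(L) = -8 + (-7)² = -8 + 49 = 41)
Y(M(G(5)), l(-11, -5)) - J(160) = (-⅕*5² + 208*(-9*(-5))/5 + (208/5)*5 - ⅕*(-9*(-5))*5) - 1*41 = (-⅕*25 + (208/5)*45 + 208 - ⅕*45*5) - 41 = (-5 + 1872 + 208 - 45) - 41 = 2030 - 41 = 1989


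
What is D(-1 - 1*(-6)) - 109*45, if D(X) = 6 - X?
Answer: -4904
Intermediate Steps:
D(-1 - 1*(-6)) - 109*45 = (6 - (-1 - 1*(-6))) - 109*45 = (6 - (-1 + 6)) - 4905 = (6 - 1*5) - 4905 = (6 - 5) - 4905 = 1 - 4905 = -4904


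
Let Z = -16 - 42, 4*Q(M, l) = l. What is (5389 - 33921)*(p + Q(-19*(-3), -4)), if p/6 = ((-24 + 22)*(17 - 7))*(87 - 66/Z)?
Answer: 8752162468/29 ≈ 3.0180e+8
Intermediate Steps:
Q(M, l) = l/4
Z = -58
p = -306720/29 (p = 6*(((-24 + 22)*(17 - 7))*(87 - 66/(-58))) = 6*((-2*10)*(87 - 66*(-1/58))) = 6*(-20*(87 + 33/29)) = 6*(-20*2556/29) = 6*(-51120/29) = -306720/29 ≈ -10577.)
(5389 - 33921)*(p + Q(-19*(-3), -4)) = (5389 - 33921)*(-306720/29 + (¼)*(-4)) = -28532*(-306720/29 - 1) = -28532*(-306749/29) = 8752162468/29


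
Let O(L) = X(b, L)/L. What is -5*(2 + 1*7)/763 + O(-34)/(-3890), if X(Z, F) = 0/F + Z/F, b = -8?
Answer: -25293962/428886115 ≈ -0.058976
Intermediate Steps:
X(Z, F) = Z/F (X(Z, F) = 0 + Z/F = Z/F)
O(L) = -8/L² (O(L) = (-8/L)/L = -8/L²)
-5*(2 + 1*7)/763 + O(-34)/(-3890) = -5*(2 + 1*7)/763 - 8/(-34)²/(-3890) = -5*(2 + 7)*(1/763) - 8*1/1156*(-1/3890) = -5*9*(1/763) - 2/289*(-1/3890) = -45*1/763 + 1/562105 = -45/763 + 1/562105 = -25293962/428886115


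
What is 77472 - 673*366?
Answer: -168846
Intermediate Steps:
77472 - 673*366 = 77472 - 246318 = -168846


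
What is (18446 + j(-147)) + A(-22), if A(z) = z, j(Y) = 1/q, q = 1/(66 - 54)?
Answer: 18436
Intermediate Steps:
q = 1/12 ≈ 0.083333
j(Y) = 12 (j(Y) = 1/(1/12) = 12)
(18446 + j(-147)) + A(-22) = (18446 + 12) - 22 = 18458 - 22 = 18436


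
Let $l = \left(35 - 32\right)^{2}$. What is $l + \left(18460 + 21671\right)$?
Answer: $40140$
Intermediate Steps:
$l = 9$ ($l = 3^{2} = 9$)
$l + \left(18460 + 21671\right) = 9 + \left(18460 + 21671\right) = 9 + 40131 = 40140$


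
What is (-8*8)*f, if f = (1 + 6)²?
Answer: -3136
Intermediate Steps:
f = 49 (f = 7² = 49)
(-8*8)*f = -8*8*49 = -64*49 = -3136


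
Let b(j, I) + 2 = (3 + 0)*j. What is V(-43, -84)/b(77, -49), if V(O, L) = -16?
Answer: -16/229 ≈ -0.069869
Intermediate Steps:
b(j, I) = -2 + 3*j (b(j, I) = -2 + (3 + 0)*j = -2 + 3*j)
V(-43, -84)/b(77, -49) = -16/(-2 + 3*77) = -16/(-2 + 231) = -16/229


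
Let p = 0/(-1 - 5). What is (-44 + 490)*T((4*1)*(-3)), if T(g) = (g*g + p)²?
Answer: 9248256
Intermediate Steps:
p = 0 (p = 0/(-6) = 0*(-⅙) = 0)
T(g) = g⁴ (T(g) = (g*g + 0)² = (g² + 0)² = (g²)² = g⁴)
(-44 + 490)*T((4*1)*(-3)) = (-44 + 490)*((4*1)*(-3))⁴ = 446*(4*(-3))⁴ = 446*(-12)⁴ = 446*20736 = 9248256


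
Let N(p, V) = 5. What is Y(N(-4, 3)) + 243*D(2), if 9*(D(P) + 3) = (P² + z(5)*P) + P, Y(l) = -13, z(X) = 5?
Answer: -310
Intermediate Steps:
D(P) = -3 + P²/9 + 2*P/3 (D(P) = -3 + ((P² + 5*P) + P)/9 = -3 + (P² + 6*P)/9 = -3 + (P²/9 + 2*P/3) = -3 + P²/9 + 2*P/3)
Y(N(-4, 3)) + 243*D(2) = -13 + 243*(-3 + (⅑)*2² + (⅔)*2) = -13 + 243*(-3 + (⅑)*4 + 4/3) = -13 + 243*(-3 + 4/9 + 4/3) = -13 + 243*(-11/9) = -13 - 297 = -310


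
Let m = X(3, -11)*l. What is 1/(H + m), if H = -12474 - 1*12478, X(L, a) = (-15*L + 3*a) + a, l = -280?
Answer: -1/32 ≈ -0.031250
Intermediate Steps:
X(L, a) = -15*L + 4*a
H = -24952 (H = -12474 - 12478 = -24952)
m = 24920 (m = (-15*3 + 4*(-11))*(-280) = (-45 - 44)*(-280) = -89*(-280) = 24920)
1/(H + m) = 1/(-24952 + 24920) = 1/(-32) = -1/32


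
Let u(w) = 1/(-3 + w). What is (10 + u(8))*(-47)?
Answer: -2397/5 ≈ -479.40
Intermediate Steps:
(10 + u(8))*(-47) = (10 + 1/(-3 + 8))*(-47) = (10 + 1/5)*(-47) = (10 + ⅕)*(-47) = (51/5)*(-47) = -2397/5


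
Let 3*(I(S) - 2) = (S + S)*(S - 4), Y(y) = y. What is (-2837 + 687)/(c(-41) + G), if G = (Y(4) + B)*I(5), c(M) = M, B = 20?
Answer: -2150/87 ≈ -24.713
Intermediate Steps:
I(S) = 2 + 2*S*(-4 + S)/3 (I(S) = 2 + ((S + S)*(S - 4))/3 = 2 + ((2*S)*(-4 + S))/3 = 2 + (2*S*(-4 + S))/3 = 2 + 2*S*(-4 + S)/3)
G = 128 (G = (4 + 20)*(2 - 8/3*5 + (⅔)*5²) = 24*(2 - 40/3 + (⅔)*25) = 24*(2 - 40/3 + 50/3) = 24*(16/3) = 128)
(-2837 + 687)/(c(-41) + G) = (-2837 + 687)/(-41 + 128) = -2150/87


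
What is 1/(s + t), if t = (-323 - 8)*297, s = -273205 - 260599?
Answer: -1/632111 ≈ -1.5820e-6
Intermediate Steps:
s = -533804
t = -98307 (t = -331*297 = -98307)
1/(s + t) = 1/(-533804 - 98307) = 1/(-632111) = -1/632111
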